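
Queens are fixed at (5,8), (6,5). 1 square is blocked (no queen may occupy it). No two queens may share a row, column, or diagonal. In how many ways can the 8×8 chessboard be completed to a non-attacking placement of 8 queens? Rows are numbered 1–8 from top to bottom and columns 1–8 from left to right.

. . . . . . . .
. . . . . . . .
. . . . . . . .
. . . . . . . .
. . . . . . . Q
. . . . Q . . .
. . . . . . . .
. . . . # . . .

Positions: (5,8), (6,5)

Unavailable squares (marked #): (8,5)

Branch on row 1: col 1 → 0; col 2 → 1; col 3 → 2; col 6 → 1; col 7 → 2.
Sum: 0 + 1 + 2 + 1 + 2 = 6.

6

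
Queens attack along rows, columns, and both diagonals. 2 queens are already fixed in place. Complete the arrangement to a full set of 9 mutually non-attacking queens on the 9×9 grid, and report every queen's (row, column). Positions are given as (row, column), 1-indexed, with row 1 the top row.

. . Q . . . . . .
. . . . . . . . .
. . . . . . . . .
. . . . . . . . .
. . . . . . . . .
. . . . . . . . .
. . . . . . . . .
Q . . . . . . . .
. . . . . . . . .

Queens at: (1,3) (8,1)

(1,3) (2,8) (3,2) (4,4) (5,9) (6,7) (7,5) (8,1) (9,6)

Row 2: attacked by (1,3)→{2,3,4}; (8,1)→{1,7}. Safe: 5, 6, 8, 9. Place at column 8.
Row 3: attacked by (1,3)→{1,3,5}; (2,8)→{7,8,9}; (8,1)→{1,6}. Safe: 2, 4. Place at column 2.
Row 4: attacked by (1,3)→{3,6}; (2,8)→{6,8}; (3,2)→{1,2,3}; (8,1)→{1,5}. Safe: 4, 7, 9. Place at column 4.
Row 5: attacked by (1,3)→{3,7}; (2,8)→{5,8}; (3,2)→{2,4}; (4,4)→{3,4,5}; (8,1)→{1,4}. Safe: 6, 9. Place at column 9.
Row 6: attacked by (1,3)→{3,8}; (2,8)→{4,8}; (3,2)→{2,5}; (4,4)→{2,4,6}; (5,9)→{8,9}; (8,1)→{1,3}. Safe: 7. Place at column 7.
Row 7: attacked by (1,3)→{3,9}; (2,8)→{3,8}; (3,2)→{2,6}; (4,4)→{1,4,7}; (5,9)→{7,9}; (6,7)→{6,7,8}; (8,1)→{1,2}. Safe: 5. Place at column 5.
Row 9: attacked by (1,3)→{3}; (2,8)→{1,8}; (3,2)→{2,8}; (4,4)→{4,9}; (5,9)→{5,9}; (6,7)→{4,7}; (7,5)→{3,5,7}; (8,1)→{1,2}. Safe: 6. Place at column 6.
Columns [3, 8, 2, 4, 9, 7, 5, 1, 6], r−c [-2, -6, 1, 0, -4, -1, 2, 7, 3], r+c [4, 10, 5, 8, 14, 13, 12, 9, 15] are all distinct, so no two queens attack.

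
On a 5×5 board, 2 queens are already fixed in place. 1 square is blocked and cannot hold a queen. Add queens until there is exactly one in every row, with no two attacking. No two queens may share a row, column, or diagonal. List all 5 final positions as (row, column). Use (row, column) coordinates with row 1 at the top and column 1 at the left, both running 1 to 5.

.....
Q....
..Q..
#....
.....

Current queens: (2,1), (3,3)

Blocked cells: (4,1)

(1,4) (2,1) (3,3) (4,5) (5,2)

Row 1: attacked by (2,1)→{1,2}; (3,3)→{1,3,5}. Safe: 4. Place at column 4.
Row 4: attacked by (1,4)→{1,4}; (2,1)→{1,3}; (3,3)→{2,3,4}. Blocked: 1. Safe: 5. Place at column 5.
Row 5: attacked by (1,4)→{4}; (2,1)→{1,4}; (3,3)→{1,3,5}; (4,5)→{4,5}. Safe: 2. Place at column 2.
Columns [4, 1, 3, 5, 2], r−c [-3, 1, 0, -1, 3], r+c [5, 3, 6, 9, 7] are all distinct, so no two queens attack.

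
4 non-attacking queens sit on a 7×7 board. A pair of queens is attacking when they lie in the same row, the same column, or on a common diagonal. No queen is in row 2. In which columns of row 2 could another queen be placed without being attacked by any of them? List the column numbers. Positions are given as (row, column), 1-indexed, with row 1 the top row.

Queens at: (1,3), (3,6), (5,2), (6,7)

(1,3) attacks row 2 at column 3 and diagonals 2, 4.
(3,6) attacks row 2 at column 6 and diagonals 5, 7.
(5,2) attacks row 2 at column 2 and diagonals 5.
(6,7) attacks row 2 at column 7 and diagonals 3.
Attacked columns: {2, 3, 4, 5, 6, 7}. Safe: {1}.

columns 1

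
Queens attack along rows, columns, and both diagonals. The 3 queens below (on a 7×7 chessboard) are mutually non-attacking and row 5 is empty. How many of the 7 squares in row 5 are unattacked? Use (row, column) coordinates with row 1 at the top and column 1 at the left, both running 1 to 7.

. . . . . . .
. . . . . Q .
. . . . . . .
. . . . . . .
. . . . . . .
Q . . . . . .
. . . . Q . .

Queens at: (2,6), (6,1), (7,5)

(2,6) attacks row 5 at column 6 and diagonals 3.
(6,1) attacks row 5 at column 1 and diagonals 2.
(7,5) attacks row 5 at column 5 and diagonals 3, 7.
Attacked columns: {1, 2, 3, 5, 6, 7}. Safe: {4}.

1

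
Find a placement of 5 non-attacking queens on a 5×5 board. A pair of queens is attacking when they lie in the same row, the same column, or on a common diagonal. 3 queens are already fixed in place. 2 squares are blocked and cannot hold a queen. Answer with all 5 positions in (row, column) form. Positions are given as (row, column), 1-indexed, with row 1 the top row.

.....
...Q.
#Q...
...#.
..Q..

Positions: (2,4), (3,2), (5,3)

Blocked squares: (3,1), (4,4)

(1,1) (2,4) (3,2) (4,5) (5,3)

Row 1: attacked by (2,4)→{3,4,5}; (3,2)→{2,4}; (5,3)→{3}. Safe: 1. Place at column 1.
Row 4: attacked by (1,1)→{1,4}; (2,4)→{2,4}; (3,2)→{1,2,3}; (5,3)→{2,3,4}. Blocked: 4. Safe: 5. Place at column 5.
Columns [1, 4, 2, 5, 3], r−c [0, -2, 1, -1, 2], r+c [2, 6, 5, 9, 8] are all distinct, so no two queens attack.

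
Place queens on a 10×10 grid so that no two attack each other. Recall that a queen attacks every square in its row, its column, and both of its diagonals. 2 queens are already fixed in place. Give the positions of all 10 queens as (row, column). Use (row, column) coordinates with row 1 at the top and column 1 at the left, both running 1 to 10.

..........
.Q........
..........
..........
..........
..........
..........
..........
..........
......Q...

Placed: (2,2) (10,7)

(1,4) (2,2) (3,9) (4,5) (5,10) (6,8) (7,6) (8,3) (9,1) (10,7)

Row 1: attacked by (2,2)→{1,2,3}; (10,7)→{7}. Safe: 4, 5, 6, 8, 9, 10. Place at column 4.
Row 3: attacked by (1,4)→{2,4,6}; (2,2)→{1,2,3}; (10,7)→{7}. Safe: 5, 8, 9, 10. Place at column 9.
Row 4: attacked by (1,4)→{1,4,7}; (2,2)→{2,4}; (3,9)→{8,9,10}; (10,7)→{1,7}. Safe: 3, 5, 6. Place at column 5.
Row 5: attacked by (1,4)→{4,8}; (2,2)→{2,5}; (3,9)→{7,9}; (4,5)→{4,5,6}; (10,7)→{2,7}. Safe: 1, 3, 10. Place at column 10.
Row 6: attacked by (1,4)→{4,9}; (2,2)→{2,6}; (3,9)→{6,9}; (4,5)→{3,5,7}; (5,10)→{9,10}; (10,7)→{3,7}. Safe: 1, 8. Place at column 8.
Row 7: attacked by (1,4)→{4,10}; (2,2)→{2,7}; (3,9)→{5,9}; (4,5)→{2,5,8}; (5,10)→{8,10}; (6,8)→{7,8,9}; (10,7)→{4,7,10}. Safe: 1, 3, 6. Place at column 6.
Row 8: attacked by (1,4)→{4}; (2,2)→{2,8}; (3,9)→{4,9}; (4,5)→{1,5,9}; (5,10)→{7,10}; (6,8)→{6,8,10}; (7,6)→{5,6,7}; (10,7)→{5,7,9}. Safe: 3. Place at column 3.
Row 9: attacked by (1,4)→{4}; (2,2)→{2,9}; (3,9)→{3,9}; (4,5)→{5,10}; (5,10)→{6,10}; (6,8)→{5,8}; (7,6)→{4,6,8}; (8,3)→{2,3,4}; (10,7)→{6,7,8}. Safe: 1. Place at column 1.
Columns [4, 2, 9, 5, 10, 8, 6, 3, 1, 7], r−c [-3, 0, -6, -1, -5, -2, 1, 5, 8, 3], r+c [5, 4, 12, 9, 15, 14, 13, 11, 10, 17] are all distinct, so no two queens attack.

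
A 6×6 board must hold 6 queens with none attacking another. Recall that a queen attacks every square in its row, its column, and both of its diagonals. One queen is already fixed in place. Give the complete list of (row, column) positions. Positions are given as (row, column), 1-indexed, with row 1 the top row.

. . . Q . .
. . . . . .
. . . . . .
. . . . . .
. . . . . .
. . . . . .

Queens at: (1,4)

(1,4) (2,1) (3,5) (4,2) (5,6) (6,3)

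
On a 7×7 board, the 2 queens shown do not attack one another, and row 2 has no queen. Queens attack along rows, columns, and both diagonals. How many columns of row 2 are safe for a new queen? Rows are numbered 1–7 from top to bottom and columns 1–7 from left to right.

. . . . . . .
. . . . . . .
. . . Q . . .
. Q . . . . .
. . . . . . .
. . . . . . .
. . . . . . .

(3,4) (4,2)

3

(3,4) attacks row 2 at column 4 and diagonals 3, 5.
(4,2) attacks row 2 at column 2 and diagonals 4.
Attacked columns: {2, 3, 4, 5}. Safe: {1, 6, 7}.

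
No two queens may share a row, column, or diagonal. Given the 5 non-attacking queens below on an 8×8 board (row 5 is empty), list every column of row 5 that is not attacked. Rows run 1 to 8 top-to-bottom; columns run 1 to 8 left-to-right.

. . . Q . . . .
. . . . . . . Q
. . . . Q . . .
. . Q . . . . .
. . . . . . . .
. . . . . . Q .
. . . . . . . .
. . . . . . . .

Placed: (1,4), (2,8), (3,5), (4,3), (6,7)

columns 1

(1,4) attacks row 5 at column 4 and diagonals 8.
(2,8) attacks row 5 at column 8 and diagonals 5.
(3,5) attacks row 5 at column 5 and diagonals 3, 7.
(4,3) attacks row 5 at column 3 and diagonals 2, 4.
(6,7) attacks row 5 at column 7 and diagonals 6, 8.
Attacked columns: {2, 3, 4, 5, 6, 7, 8}. Safe: {1}.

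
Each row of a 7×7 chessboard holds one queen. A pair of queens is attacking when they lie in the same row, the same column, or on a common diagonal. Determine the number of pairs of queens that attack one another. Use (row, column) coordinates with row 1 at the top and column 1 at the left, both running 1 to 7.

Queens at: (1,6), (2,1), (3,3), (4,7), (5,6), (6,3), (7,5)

3

Same column: (1,6)–(5,6) (column 6); (3,3)–(6,3) (column 3).
Same diagonal: (4,7)–(5,6) (|4−5| = |7−6| = 1).
Total attacking pairs: 3.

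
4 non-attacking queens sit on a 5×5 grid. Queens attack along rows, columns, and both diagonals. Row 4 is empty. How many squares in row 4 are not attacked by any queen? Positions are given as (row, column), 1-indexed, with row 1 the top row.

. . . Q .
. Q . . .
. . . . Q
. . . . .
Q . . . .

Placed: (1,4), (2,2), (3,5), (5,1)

(1,4) attacks row 4 at column 4 and diagonals 1.
(2,2) attacks row 4 at column 2 and diagonals 4.
(3,5) attacks row 4 at column 5 and diagonals 4.
(5,1) attacks row 4 at column 1 and diagonals 2.
Attacked columns: {1, 2, 4, 5}. Safe: {3}.

1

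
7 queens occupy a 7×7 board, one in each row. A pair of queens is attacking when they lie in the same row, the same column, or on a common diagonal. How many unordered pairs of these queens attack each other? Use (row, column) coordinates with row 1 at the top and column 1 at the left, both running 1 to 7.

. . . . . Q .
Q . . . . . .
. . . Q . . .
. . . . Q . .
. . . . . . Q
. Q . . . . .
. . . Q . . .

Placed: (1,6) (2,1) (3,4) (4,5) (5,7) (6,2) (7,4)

Same column: (3,4)–(7,4) (column 4).
Same diagonal: (1,6)–(3,4) (|1−3| = |6−4| = 2); (3,4)–(4,5) (|3−4| = |4−5| = 1).
Total attacking pairs: 3.

3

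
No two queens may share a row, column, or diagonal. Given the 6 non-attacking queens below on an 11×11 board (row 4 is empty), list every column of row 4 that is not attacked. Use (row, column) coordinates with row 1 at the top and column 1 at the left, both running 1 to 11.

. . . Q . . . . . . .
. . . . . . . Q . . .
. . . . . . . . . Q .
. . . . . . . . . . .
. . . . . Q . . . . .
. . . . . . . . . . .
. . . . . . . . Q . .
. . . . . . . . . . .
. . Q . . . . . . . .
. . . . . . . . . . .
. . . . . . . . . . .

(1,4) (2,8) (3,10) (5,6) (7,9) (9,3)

columns 2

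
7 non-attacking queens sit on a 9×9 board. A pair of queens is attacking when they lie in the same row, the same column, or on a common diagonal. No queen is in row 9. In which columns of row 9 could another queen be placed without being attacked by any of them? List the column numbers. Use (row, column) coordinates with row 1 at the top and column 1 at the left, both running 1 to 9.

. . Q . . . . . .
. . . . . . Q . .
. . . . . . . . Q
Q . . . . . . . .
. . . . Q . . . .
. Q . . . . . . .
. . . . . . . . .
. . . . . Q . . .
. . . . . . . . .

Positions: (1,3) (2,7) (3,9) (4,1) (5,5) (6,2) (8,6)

columns 4, 8

(1,3) attacks row 9 at column 3.
(2,7) attacks row 9 at column 7.
(3,9) attacks row 9 at column 9 and diagonals 3.
(4,1) attacks row 9 at column 1 and diagonals 6.
(5,5) attacks row 9 at column 5 and diagonals 1, 9.
(6,2) attacks row 9 at column 2 and diagonals 5.
(8,6) attacks row 9 at column 6 and diagonals 5, 7.
Attacked columns: {1, 2, 3, 5, 6, 7, 9}. Safe: {4, 8}.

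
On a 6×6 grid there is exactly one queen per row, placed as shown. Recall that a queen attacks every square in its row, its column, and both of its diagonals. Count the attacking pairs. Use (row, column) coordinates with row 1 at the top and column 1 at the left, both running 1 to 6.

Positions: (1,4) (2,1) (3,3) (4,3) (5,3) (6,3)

Same column: (3,3)–(4,3) (column 3); (3,3)–(5,3) (column 3); (3,3)–(6,3) (column 3); (4,3)–(5,3) (column 3); (4,3)–(6,3) (column 3); (5,3)–(6,3) (column 3).
Same diagonal: (2,1)–(4,3) (|2−4| = |1−3| = 2).
Total attacking pairs: 7.

7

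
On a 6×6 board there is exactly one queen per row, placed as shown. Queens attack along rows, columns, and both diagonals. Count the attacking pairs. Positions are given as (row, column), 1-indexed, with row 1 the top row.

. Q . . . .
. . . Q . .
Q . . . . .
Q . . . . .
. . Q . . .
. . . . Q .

2

Same column: (3,1)–(4,1) (column 1).
Same diagonal: (3,1)–(5,3) (|3−5| = |1−3| = 2).
Total attacking pairs: 2.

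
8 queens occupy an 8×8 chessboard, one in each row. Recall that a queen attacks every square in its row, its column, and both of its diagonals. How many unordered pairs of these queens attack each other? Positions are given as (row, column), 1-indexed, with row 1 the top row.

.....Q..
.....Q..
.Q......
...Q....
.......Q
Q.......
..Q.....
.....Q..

Same column: (1,6)–(2,6) (column 6); (1,6)–(8,6) (column 6); (2,6)–(8,6) (column 6).
Same diagonal: (1,6)–(6,1) (|1−6| = |6−1| = 5); (2,6)–(4,4) (|2−4| = |6−4| = 2).
Total attacking pairs: 5.

5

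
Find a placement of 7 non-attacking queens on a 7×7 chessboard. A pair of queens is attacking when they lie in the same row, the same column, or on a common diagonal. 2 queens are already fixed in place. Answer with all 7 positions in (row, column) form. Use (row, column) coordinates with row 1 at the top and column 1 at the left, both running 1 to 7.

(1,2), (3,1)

(1,2) (2,5) (3,1) (4,4) (5,7) (6,3) (7,6)

Row 2: attacked by (1,2)→{1,2,3}; (3,1)→{1,2}. Safe: 4, 5, 6, 7. Place at column 5.
Row 4: attacked by (1,2)→{2,5}; (2,5)→{3,5,7}; (3,1)→{1,2}. Safe: 4, 6. Place at column 4.
Row 5: attacked by (1,2)→{2,6}; (2,5)→{2,5}; (3,1)→{1,3}; (4,4)→{3,4,5}. Safe: 7. Place at column 7.
Row 6: attacked by (1,2)→{2,7}; (2,5)→{1,5}; (3,1)→{1,4}; (4,4)→{2,4,6}; (5,7)→{6,7}. Safe: 3. Place at column 3.
Row 7: attacked by (1,2)→{2}; (2,5)→{5}; (3,1)→{1,5}; (4,4)→{1,4,7}; (5,7)→{5,7}; (6,3)→{2,3,4}. Safe: 6. Place at column 6.
Columns [2, 5, 1, 4, 7, 3, 6], r−c [-1, -3, 2, 0, -2, 3, 1], r+c [3, 7, 4, 8, 12, 9, 13] are all distinct, so no two queens attack.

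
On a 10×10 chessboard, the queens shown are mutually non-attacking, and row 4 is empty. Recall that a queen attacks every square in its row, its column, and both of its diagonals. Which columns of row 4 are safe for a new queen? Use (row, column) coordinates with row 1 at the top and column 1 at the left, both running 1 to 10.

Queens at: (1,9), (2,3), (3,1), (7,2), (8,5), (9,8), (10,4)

columns 7

(1,9) attacks row 4 at column 9 and diagonals 6.
(2,3) attacks row 4 at column 3 and diagonals 1, 5.
(3,1) attacks row 4 at column 1 and diagonals 2.
(7,2) attacks row 4 at column 2 and diagonals 5.
(8,5) attacks row 4 at column 5 and diagonals 1, 9.
(9,8) attacks row 4 at column 8 and diagonals 3.
(10,4) attacks row 4 at column 4 and diagonals 10.
Attacked columns: {1, 2, 3, 4, 5, 6, 8, 9, 10}. Safe: {7}.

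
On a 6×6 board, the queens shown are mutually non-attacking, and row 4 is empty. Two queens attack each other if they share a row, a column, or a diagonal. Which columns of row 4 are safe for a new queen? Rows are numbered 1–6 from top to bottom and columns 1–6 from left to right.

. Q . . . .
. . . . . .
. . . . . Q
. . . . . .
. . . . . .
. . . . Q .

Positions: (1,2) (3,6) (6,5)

columns 1, 4

(1,2) attacks row 4 at column 2 and diagonals 5.
(3,6) attacks row 4 at column 6 and diagonals 5.
(6,5) attacks row 4 at column 5 and diagonals 3.
Attacked columns: {2, 3, 5, 6}. Safe: {1, 4}.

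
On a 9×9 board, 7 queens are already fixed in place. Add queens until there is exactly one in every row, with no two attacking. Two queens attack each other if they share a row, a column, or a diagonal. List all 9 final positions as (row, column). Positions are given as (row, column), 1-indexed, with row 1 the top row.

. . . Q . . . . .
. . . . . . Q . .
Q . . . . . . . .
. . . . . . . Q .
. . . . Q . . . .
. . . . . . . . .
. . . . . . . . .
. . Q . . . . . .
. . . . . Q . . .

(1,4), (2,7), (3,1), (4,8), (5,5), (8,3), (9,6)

(1,4) (2,7) (3,1) (4,8) (5,5) (6,2) (7,9) (8,3) (9,6)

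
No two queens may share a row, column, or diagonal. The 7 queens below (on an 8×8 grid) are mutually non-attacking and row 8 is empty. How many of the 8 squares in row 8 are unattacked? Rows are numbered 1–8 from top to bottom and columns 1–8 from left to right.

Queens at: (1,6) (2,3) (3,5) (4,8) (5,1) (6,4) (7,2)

1

(1,6) attacks row 8 at column 6.
(2,3) attacks row 8 at column 3.
(3,5) attacks row 8 at column 5.
(4,8) attacks row 8 at column 8 and diagonals 4.
(5,1) attacks row 8 at column 1 and diagonals 4.
(6,4) attacks row 8 at column 4 and diagonals 2, 6.
(7,2) attacks row 8 at column 2 and diagonals 1, 3.
Attacked columns: {1, 2, 3, 4, 5, 6, 8}. Safe: {7}.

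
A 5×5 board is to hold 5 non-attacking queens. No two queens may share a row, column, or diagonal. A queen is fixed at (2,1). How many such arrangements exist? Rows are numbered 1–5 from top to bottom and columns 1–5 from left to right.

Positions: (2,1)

2

Branch on row 1: col 3 → 1; col 4 → 1; col 5 → 0.
Sum: 1 + 1 + 0 = 2.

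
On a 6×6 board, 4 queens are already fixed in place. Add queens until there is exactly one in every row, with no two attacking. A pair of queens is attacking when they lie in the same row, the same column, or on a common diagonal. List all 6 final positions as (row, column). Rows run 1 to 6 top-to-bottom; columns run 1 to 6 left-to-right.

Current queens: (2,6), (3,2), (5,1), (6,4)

(1,3) (2,6) (3,2) (4,5) (5,1) (6,4)

Row 1: attacked by (2,6)→{5,6}; (3,2)→{2,4}; (5,1)→{1,5}; (6,4)→{4}. Safe: 3. Place at column 3.
Row 4: attacked by (1,3)→{3,6}; (2,6)→{4,6}; (3,2)→{1,2,3}; (5,1)→{1,2}; (6,4)→{2,4,6}. Safe: 5. Place at column 5.
Columns [3, 6, 2, 5, 1, 4], r−c [-2, -4, 1, -1, 4, 2], r+c [4, 8, 5, 9, 6, 10] are all distinct, so no two queens attack.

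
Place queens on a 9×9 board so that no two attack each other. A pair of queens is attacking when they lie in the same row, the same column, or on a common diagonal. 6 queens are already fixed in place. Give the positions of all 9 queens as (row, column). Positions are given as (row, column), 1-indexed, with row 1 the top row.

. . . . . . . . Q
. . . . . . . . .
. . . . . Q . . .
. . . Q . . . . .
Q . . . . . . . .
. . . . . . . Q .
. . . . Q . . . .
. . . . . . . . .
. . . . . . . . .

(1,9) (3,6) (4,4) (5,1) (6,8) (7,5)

(1,9) (2,3) (3,6) (4,4) (5,1) (6,8) (7,5) (8,7) (9,2)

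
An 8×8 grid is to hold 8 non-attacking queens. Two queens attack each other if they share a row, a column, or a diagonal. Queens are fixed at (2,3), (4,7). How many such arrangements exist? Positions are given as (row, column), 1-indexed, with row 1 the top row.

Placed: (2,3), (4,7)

Branch on row 1: col 1 → 0; col 5 → 1; col 6 → 2; col 8 → 0.
Sum: 0 + 1 + 2 + 0 = 3.

3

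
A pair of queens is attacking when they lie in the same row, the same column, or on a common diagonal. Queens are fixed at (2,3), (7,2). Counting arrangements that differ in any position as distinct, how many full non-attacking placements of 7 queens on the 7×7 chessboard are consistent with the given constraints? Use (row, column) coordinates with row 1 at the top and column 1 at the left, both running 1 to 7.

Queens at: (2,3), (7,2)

Branch on row 1: col 1 → 0; col 5 → 0; col 6 → 3; col 7 → 0.
Sum: 0 + 0 + 3 + 0 = 3.

3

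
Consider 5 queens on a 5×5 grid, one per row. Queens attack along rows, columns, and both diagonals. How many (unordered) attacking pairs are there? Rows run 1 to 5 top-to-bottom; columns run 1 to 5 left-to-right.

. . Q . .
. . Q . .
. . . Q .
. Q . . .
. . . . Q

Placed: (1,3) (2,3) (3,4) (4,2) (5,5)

2

Same column: (1,3)–(2,3) (column 3).
Same diagonal: (2,3)–(3,4) (|2−3| = |3−4| = 1).
Total attacking pairs: 2.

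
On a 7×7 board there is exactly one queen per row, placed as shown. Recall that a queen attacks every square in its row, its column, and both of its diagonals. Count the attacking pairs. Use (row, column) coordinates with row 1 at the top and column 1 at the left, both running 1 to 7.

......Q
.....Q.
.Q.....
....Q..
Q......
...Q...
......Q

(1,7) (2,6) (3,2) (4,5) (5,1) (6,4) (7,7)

Same column: (1,7)–(7,7) (column 7).
Same diagonal: (1,7)–(2,6) (|1−2| = |7−6| = 1).
Total attacking pairs: 2.

2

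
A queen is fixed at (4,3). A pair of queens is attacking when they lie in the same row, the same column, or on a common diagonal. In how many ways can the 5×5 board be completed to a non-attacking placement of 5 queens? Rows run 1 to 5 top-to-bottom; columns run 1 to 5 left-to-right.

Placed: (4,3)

2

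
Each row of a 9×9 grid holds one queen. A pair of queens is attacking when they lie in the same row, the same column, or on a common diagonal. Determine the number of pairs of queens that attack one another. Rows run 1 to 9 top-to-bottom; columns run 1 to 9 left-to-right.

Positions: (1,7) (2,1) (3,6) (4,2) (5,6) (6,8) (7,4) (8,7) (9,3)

Same column: (1,7)–(8,7) (column 7); (3,6)–(5,6) (column 6).
Same diagonal: (2,1)–(8,7) (|2−8| = |1−7| = 6); (5,6)–(7,4) (|5−7| = |6−4| = 2).
Total attacking pairs: 4.

4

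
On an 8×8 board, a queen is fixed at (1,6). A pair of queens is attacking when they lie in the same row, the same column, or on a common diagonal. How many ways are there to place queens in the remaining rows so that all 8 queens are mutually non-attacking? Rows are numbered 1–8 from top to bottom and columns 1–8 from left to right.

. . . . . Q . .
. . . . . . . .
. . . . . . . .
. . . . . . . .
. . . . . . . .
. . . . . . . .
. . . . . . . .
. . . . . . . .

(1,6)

16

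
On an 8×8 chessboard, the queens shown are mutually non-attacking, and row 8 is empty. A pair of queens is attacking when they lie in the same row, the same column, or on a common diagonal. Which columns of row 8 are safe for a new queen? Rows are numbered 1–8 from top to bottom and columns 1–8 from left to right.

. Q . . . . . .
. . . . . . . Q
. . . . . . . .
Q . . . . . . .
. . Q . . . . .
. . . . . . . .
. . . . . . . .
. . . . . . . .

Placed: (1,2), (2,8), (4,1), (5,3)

(1,2) attacks row 8 at column 2.
(2,8) attacks row 8 at column 8 and diagonals 2.
(4,1) attacks row 8 at column 1 and diagonals 5.
(5,3) attacks row 8 at column 3 and diagonals 6.
Attacked columns: {1, 2, 3, 5, 6, 8}. Safe: {4, 7}.

columns 4, 7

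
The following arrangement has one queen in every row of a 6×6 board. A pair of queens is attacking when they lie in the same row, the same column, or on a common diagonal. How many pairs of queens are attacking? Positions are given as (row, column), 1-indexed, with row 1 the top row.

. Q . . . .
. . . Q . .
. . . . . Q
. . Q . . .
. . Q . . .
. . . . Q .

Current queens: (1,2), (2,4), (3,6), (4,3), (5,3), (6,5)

2

Same column: (4,3)–(5,3) (column 3).
Same diagonal: (4,3)–(6,5) (|4−6| = |3−5| = 2).
Total attacking pairs: 2.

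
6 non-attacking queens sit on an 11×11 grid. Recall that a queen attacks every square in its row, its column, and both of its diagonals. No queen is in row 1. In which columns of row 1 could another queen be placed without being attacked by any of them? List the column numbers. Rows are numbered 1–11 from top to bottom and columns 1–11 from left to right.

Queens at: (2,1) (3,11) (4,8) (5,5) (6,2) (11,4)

(2,1) attacks row 1 at column 1 and diagonals 2.
(3,11) attacks row 1 at column 11 and diagonals 9.
(4,8) attacks row 1 at column 8 and diagonals 5, 11.
(5,5) attacks row 1 at column 5 and diagonals 1, 9.
(6,2) attacks row 1 at column 2 and diagonals 7.
(11,4) attacks row 1 at column 4.
Attacked columns: {1, 2, 4, 5, 7, 8, 9, 11}. Safe: {3, 6, 10}.

columns 3, 6, 10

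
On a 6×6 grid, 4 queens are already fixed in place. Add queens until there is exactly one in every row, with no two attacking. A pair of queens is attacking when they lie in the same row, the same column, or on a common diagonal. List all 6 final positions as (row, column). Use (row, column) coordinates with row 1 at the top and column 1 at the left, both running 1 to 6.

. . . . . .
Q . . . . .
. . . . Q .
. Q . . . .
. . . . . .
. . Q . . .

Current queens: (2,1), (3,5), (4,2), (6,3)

(1,4) (2,1) (3,5) (4,2) (5,6) (6,3)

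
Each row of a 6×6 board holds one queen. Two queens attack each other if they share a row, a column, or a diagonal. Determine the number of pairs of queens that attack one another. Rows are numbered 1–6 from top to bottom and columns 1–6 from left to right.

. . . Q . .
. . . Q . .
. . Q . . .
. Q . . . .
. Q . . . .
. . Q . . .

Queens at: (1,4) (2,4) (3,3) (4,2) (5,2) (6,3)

7

Same column: (1,4)–(2,4) (column 4); (3,3)–(6,3) (column 3); (4,2)–(5,2) (column 2).
Same diagonal: (2,4)–(3,3) (|2−3| = |4−3| = 1); (2,4)–(4,2) (|2−4| = |4−2| = 2); (3,3)–(4,2) (|3−4| = |3−2| = 1); (5,2)–(6,3) (|5−6| = |2−3| = 1).
Total attacking pairs: 7.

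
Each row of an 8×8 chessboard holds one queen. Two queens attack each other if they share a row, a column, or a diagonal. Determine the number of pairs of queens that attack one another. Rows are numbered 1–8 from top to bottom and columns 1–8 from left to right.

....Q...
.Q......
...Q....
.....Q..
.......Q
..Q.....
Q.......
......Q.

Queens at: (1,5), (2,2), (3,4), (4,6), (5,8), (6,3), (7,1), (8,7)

All columns are distinct and no two queens satisfy |Δrow| = |Δcol|, so no pair attacks.

0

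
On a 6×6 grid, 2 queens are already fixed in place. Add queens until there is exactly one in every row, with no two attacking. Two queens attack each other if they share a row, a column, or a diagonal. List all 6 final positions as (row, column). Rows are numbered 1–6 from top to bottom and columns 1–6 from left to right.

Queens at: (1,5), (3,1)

(1,5) (2,3) (3,1) (4,6) (5,4) (6,2)

Row 2: attacked by (1,5)→{4,5,6}; (3,1)→{1,2}. Safe: 3. Place at column 3.
Row 4: attacked by (1,5)→{2,5}; (2,3)→{1,3,5}; (3,1)→{1,2}. Safe: 4, 6. Place at column 6.
Row 5: attacked by (1,5)→{1,5}; (2,3)→{3,6}; (3,1)→{1,3}; (4,6)→{5,6}. Safe: 2, 4. Place at column 4.
Row 6: attacked by (1,5)→{5}; (2,3)→{3}; (3,1)→{1,4}; (4,6)→{4,6}; (5,4)→{3,4,5}. Safe: 2. Place at column 2.
Columns [5, 3, 1, 6, 4, 2], r−c [-4, -1, 2, -2, 1, 4], r+c [6, 5, 4, 10, 9, 8] are all distinct, so no two queens attack.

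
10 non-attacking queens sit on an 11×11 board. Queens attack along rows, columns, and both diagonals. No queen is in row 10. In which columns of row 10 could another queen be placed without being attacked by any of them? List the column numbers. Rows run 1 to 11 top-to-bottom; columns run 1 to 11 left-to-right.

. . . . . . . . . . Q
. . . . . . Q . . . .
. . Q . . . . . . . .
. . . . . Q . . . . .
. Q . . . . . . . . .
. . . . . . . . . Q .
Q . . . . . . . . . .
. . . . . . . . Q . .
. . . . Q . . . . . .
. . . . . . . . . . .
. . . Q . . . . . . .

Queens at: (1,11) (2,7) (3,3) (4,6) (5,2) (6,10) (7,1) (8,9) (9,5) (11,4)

(1,11) attacks row 10 at column 11 and diagonals 2.
(2,7) attacks row 10 at column 7.
(3,3) attacks row 10 at column 3 and diagonals 10.
(4,6) attacks row 10 at column 6.
(5,2) attacks row 10 at column 2 and diagonals 7.
(6,10) attacks row 10 at column 10 and diagonals 6.
(7,1) attacks row 10 at column 1 and diagonals 4.
(8,9) attacks row 10 at column 9 and diagonals 7, 11.
(9,5) attacks row 10 at column 5 and diagonals 4, 6.
(11,4) attacks row 10 at column 4 and diagonals 3, 5.
Attacked columns: {1, 2, 3, 4, 5, 6, 7, 9, 10, 11}. Safe: {8}.

columns 8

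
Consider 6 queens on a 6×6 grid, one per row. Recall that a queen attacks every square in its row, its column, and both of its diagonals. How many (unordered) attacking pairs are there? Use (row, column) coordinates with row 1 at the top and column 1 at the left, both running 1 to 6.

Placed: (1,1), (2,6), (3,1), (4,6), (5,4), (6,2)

3

Same column: (1,1)–(3,1) (column 1); (2,6)–(4,6) (column 6).
Same diagonal: (2,6)–(6,2) (|2−6| = |6−2| = 4).
Total attacking pairs: 3.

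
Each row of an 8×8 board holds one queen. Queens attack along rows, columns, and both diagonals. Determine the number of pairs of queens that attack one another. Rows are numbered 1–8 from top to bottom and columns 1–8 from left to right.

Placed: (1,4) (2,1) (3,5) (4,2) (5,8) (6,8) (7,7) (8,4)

5

Same column: (1,4)–(8,4) (column 4); (5,8)–(6,8) (column 8).
Same diagonal: (1,4)–(5,8) (|1−5| = |4−8| = 4); (3,5)–(6,8) (|3−6| = |5−8| = 3); (6,8)–(7,7) (|6−7| = |8−7| = 1).
Total attacking pairs: 5.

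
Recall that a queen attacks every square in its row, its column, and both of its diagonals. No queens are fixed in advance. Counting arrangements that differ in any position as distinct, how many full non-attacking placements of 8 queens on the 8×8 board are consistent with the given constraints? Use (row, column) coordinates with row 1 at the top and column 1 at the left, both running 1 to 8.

Branch on row 1: col 1 → 4; col 2 → 8; col 3 → 16; col 4 → 18; col 5 → 18; col 6 → 16; col 7 → 8; col 8 → 4.
Sum: 4 + 8 + 16 + 18 + 18 + 16 + 8 + 4 = 92.
(This is the classic 8-queens count.)

92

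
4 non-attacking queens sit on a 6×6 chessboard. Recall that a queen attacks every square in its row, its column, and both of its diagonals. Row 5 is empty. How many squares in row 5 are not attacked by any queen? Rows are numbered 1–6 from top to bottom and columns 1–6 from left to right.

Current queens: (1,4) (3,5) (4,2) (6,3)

(1,4) attacks row 5 at column 4.
(3,5) attacks row 5 at column 5 and diagonals 3.
(4,2) attacks row 5 at column 2 and diagonals 1, 3.
(6,3) attacks row 5 at column 3 and diagonals 2, 4.
Attacked columns: {1, 2, 3, 4, 5}. Safe: {6}.

1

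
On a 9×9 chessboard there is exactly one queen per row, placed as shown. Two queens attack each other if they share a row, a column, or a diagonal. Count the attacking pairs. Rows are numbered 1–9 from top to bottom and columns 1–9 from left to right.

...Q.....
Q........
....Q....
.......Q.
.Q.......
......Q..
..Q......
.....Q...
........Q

All columns are distinct and no two queens satisfy |Δrow| = |Δcol|, so no pair attacks.

0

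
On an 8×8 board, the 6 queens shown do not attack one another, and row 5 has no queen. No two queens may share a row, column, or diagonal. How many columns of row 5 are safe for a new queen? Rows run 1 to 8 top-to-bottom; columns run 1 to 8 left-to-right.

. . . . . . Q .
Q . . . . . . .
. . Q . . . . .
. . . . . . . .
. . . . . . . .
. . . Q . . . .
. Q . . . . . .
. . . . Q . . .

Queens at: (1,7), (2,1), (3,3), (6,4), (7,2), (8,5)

1

(1,7) attacks row 5 at column 7 and diagonals 3.
(2,1) attacks row 5 at column 1 and diagonals 4.
(3,3) attacks row 5 at column 3 and diagonals 1, 5.
(6,4) attacks row 5 at column 4 and diagonals 3, 5.
(7,2) attacks row 5 at column 2 and diagonals 4.
(8,5) attacks row 5 at column 5 and diagonals 2, 8.
Attacked columns: {1, 2, 3, 4, 5, 7, 8}. Safe: {6}.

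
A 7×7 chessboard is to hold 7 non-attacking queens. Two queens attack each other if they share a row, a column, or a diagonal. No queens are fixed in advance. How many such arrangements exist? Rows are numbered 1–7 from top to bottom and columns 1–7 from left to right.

Branch on row 1: col 1 → 4; col 2 → 7; col 3 → 6; col 4 → 6; col 5 → 6; col 6 → 7; col 7 → 4.
Sum: 4 + 7 + 6 + 6 + 6 + 7 + 4 = 40.
(This is the classic 7-queens count.)

40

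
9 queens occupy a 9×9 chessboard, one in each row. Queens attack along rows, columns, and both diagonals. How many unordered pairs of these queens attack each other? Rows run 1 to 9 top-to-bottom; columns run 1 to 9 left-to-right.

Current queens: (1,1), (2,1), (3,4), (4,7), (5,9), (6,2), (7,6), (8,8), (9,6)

Same column: (1,1)–(2,1) (column 1); (7,6)–(9,6) (column 6).
Same diagonal: (1,1)–(8,8) (|1−8| = |1−8| = 7); (2,1)–(7,6) (|2−7| = |1−6| = 5).
Total attacking pairs: 4.

4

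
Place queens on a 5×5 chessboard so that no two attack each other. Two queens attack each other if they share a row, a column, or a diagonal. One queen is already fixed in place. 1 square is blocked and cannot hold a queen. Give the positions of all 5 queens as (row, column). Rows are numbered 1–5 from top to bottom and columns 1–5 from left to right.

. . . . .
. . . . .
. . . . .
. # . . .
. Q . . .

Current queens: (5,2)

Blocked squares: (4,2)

(1,4) (2,1) (3,3) (4,5) (5,2)

Row 1: attacked by (5,2)→{2}. Safe: 1, 3, 4, 5. Place at column 4.
Row 2: attacked by (1,4)→{3,4,5}; (5,2)→{2,5}. Safe: 1. Place at column 1.
Row 3: attacked by (1,4)→{2,4}; (2,1)→{1,2}; (5,2)→{2,4}. Safe: 3, 5. Place at column 3.
Row 4: attacked by (1,4)→{1,4}; (2,1)→{1,3}; (3,3)→{2,3,4}; (5,2)→{1,2,3}. Blocked: 2. Safe: 5. Place at column 5.
Columns [4, 1, 3, 5, 2], r−c [-3, 1, 0, -1, 3], r+c [5, 3, 6, 9, 7] are all distinct, so no two queens attack.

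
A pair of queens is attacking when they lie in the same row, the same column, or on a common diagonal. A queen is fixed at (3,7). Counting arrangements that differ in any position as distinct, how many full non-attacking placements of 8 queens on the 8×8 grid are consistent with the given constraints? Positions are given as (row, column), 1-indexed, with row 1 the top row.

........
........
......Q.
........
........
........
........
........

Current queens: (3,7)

Branch on row 1: col 1 → 0; col 2 → 2; col 3 → 2; col 4 → 3; col 6 → 7; col 8 → 0.
Sum: 0 + 2 + 2 + 3 + 7 + 0 = 14.

14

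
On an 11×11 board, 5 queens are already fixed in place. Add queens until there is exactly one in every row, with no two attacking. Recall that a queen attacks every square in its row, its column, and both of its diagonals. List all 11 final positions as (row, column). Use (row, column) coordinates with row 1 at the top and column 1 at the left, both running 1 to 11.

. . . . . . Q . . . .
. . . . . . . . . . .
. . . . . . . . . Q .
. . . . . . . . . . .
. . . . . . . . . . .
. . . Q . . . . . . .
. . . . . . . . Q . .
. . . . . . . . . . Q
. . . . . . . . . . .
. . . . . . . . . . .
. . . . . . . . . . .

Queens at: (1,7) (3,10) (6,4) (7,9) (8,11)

(1,7) (2,2) (3,10) (4,1) (5,6) (6,4) (7,9) (8,11) (9,8) (10,5) (11,3)

Row 2: attacked by (1,7)→{6,7,8}; (3,10)→{9,10,11}; (6,4)→{4,8}; (7,9)→{4,9}; (8,11)→{5,11}. Safe: 1, 2, 3. Place at column 2.
Row 4: attacked by (1,7)→{4,7,10}; (2,2)→{2,4}; (3,10)→{9,10,11}; (6,4)→{2,4,6}; (7,9)→{6,9}; (8,11)→{7,11}. Safe: 1, 3, 5, 8. Place at column 1.
Row 5: attacked by (1,7)→{3,7,11}; (2,2)→{2,5}; (3,10)→{8,10}; (4,1)→{1,2}; (6,4)→{3,4,5}; (7,9)→{7,9,11}; (8,11)→{8,11}. Safe: 6. Place at column 6.
Row 9: attacked by (1,7)→{7}; (2,2)→{2,9}; (3,10)→{4,10}; (4,1)→{1,6}; (5,6)→{2,6,10}; (6,4)→{1,4,7}; (7,9)→{7,9,11}; (8,11)→{10,11}. Safe: 3, 5, 8. Place at column 8.
Row 10: attacked by (1,7)→{7}; (2,2)→{2,10}; (3,10)→{3,10}; (4,1)→{1,7}; (5,6)→{1,6,11}; (6,4)→{4,8}; (7,9)→{6,9}; (8,11)→{9,11}; (9,8)→{7,8,9}. Safe: 5. Place at column 5.
Row 11: attacked by (1,7)→{7}; (2,2)→{2,11}; (3,10)→{2,10}; (4,1)→{1,8}; (5,6)→{6}; (6,4)→{4,9}; (7,9)→{5,9}; (8,11)→{8,11}; (9,8)→{6,8,10}; (10,5)→{4,5,6}. Safe: 3. Place at column 3.
Columns [7, 2, 10, 1, 6, 4, 9, 11, 8, 5, 3], r−c [-6, 0, -7, 3, -1, 2, -2, -3, 1, 5, 8], r+c [8, 4, 13, 5, 11, 10, 16, 19, 17, 15, 14] are all distinct, so no two queens attack.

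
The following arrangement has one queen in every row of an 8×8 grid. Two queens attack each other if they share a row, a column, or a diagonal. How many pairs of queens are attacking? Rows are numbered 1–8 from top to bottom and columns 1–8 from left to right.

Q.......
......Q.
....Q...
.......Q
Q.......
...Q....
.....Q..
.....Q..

Same column: (1,1)–(5,1) (column 1); (7,6)–(8,6) (column 6).
Same diagonal: (6,4)–(8,6) (|6−8| = |4−6| = 2).
Total attacking pairs: 3.

3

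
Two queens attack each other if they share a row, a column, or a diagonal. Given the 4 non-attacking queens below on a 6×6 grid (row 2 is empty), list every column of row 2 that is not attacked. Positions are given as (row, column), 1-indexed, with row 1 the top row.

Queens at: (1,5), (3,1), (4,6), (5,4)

columns 3

(1,5) attacks row 2 at column 5 and diagonals 4, 6.
(3,1) attacks row 2 at column 1 and diagonals 2.
(4,6) attacks row 2 at column 6 and diagonals 4.
(5,4) attacks row 2 at column 4 and diagonals 1.
Attacked columns: {1, 2, 4, 5, 6}. Safe: {3}.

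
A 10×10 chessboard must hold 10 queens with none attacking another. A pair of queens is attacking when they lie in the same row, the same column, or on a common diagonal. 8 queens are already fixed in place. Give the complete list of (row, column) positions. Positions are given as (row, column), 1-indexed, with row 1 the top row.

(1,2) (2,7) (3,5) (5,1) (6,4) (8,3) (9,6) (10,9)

(1,2) (2,7) (3,5) (4,8) (5,1) (6,4) (7,10) (8,3) (9,6) (10,9)

Row 4: attacked by (1,2)→{2,5}; (2,7)→{5,7,9}; (3,5)→{4,5,6}; (5,1)→{1,2}; (6,4)→{2,4,6}; (8,3)→{3,7}; (9,6)→{1,6}; (10,9)→{3,9}. Safe: 8, 10. Place at column 8.
Row 7: attacked by (1,2)→{2,8}; (2,7)→{2,7}; (3,5)→{1,5,9}; (4,8)→{5,8}; (5,1)→{1,3}; (6,4)→{3,4,5}; (8,3)→{2,3,4}; (9,6)→{4,6,8}; (10,9)→{6,9}. Safe: 10. Place at column 10.
Columns [2, 7, 5, 8, 1, 4, 10, 3, 6, 9], r−c [-1, -5, -2, -4, 4, 2, -3, 5, 3, 1], r+c [3, 9, 8, 12, 6, 10, 17, 11, 15, 19] are all distinct, so no two queens attack.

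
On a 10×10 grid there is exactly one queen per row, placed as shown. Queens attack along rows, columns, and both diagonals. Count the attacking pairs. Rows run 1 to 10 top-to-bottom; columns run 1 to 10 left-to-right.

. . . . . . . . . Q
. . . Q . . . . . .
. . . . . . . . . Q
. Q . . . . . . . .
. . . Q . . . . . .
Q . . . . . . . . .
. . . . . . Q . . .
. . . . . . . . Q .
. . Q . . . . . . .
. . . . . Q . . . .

Same column: (1,10)–(3,10) (column 10); (2,4)–(5,4) (column 4).
Same diagonal: (2,4)–(4,2) (|2−4| = |4−2| = 2).
Total attacking pairs: 3.

3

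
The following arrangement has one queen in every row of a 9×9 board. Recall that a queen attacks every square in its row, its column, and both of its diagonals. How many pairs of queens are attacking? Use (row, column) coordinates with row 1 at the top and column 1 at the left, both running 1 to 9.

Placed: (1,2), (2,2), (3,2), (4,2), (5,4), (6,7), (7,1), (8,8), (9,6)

9

Same column: (1,2)–(2,2) (column 2); (1,2)–(3,2) (column 2); (1,2)–(4,2) (column 2); (2,2)–(3,2) (column 2); (2,2)–(4,2) (column 2); (3,2)–(4,2) (column 2).
Same diagonal: (1,2)–(6,7) (|1−6| = |2−7| = 5); (2,2)–(8,8) (|2−8| = |2−8| = 6); (3,2)–(5,4) (|3−5| = |2−4| = 2).
Total attacking pairs: 9.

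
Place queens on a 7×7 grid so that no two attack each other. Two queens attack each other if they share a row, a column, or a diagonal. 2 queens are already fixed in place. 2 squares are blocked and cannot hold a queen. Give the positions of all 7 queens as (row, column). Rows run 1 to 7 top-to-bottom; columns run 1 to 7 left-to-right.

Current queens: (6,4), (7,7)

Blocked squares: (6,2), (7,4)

Row 1: attacked by (6,4)→{4}; (7,7)→{1,7}. Safe: 2, 3, 5, 6. Place at column 3.
Row 2: attacked by (1,3)→{2,3,4}; (6,4)→{4}; (7,7)→{2,7}. Safe: 1, 5, 6. Place at column 6.
Row 3: attacked by (1,3)→{1,3,5}; (2,6)→{5,6,7}; (6,4)→{1,4,7}; (7,7)→{3,7}. Safe: 2. Place at column 2.
Row 4: attacked by (1,3)→{3,6}; (2,6)→{4,6}; (3,2)→{1,2,3}; (6,4)→{2,4,6}; (7,7)→{4,7}. Safe: 5. Place at column 5.
Row 5: attacked by (1,3)→{3,7}; (2,6)→{3,6}; (3,2)→{2,4}; (4,5)→{4,5,6}; (6,4)→{3,4,5}; (7,7)→{5,7}. Safe: 1. Place at column 1.
Columns [3, 6, 2, 5, 1, 4, 7], r−c [-2, -4, 1, -1, 4, 2, 0], r+c [4, 8, 5, 9, 6, 10, 14] are all distinct, so no two queens attack.

(1,3) (2,6) (3,2) (4,5) (5,1) (6,4) (7,7)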